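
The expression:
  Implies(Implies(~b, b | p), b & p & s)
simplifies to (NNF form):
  (b | ~p) & (p | ~b) & (s | ~p)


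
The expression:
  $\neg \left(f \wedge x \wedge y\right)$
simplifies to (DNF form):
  $\neg f \vee \neg x \vee \neg y$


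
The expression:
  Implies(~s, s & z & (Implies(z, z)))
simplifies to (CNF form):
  s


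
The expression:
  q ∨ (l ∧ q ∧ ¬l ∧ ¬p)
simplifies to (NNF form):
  q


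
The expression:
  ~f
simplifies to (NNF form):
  ~f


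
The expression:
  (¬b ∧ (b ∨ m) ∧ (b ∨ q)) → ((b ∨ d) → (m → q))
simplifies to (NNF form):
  True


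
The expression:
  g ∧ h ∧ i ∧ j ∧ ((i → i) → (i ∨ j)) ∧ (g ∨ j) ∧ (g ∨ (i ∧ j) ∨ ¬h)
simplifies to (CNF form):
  g ∧ h ∧ i ∧ j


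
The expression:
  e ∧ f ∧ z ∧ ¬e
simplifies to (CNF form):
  False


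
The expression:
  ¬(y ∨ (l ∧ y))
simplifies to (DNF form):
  ¬y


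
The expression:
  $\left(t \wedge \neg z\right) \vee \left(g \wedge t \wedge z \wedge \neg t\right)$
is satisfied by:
  {t: True, z: False}


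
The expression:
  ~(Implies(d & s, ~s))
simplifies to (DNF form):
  d & s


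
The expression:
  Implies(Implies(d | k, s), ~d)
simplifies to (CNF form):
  ~d | ~s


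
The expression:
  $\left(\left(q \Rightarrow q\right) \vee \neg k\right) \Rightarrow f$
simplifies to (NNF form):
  $f$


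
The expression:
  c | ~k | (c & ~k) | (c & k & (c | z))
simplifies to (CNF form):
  c | ~k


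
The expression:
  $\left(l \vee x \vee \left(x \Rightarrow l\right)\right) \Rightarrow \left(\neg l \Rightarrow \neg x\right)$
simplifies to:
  $l \vee \neg x$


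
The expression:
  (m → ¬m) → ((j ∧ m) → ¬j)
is always true.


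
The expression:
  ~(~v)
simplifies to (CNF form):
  v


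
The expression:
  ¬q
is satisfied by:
  {q: False}


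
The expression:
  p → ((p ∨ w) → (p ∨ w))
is always true.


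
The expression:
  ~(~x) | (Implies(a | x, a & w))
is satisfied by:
  {x: True, w: True, a: False}
  {x: True, w: False, a: False}
  {w: True, x: False, a: False}
  {x: False, w: False, a: False}
  {x: True, a: True, w: True}
  {x: True, a: True, w: False}
  {a: True, w: True, x: False}


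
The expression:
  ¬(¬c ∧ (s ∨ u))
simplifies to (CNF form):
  (c ∨ ¬s) ∧ (c ∨ ¬u)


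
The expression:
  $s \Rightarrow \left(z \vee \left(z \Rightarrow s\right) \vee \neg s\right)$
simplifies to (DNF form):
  $\text{True}$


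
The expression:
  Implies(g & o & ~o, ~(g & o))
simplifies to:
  True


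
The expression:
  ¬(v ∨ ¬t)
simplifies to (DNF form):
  t ∧ ¬v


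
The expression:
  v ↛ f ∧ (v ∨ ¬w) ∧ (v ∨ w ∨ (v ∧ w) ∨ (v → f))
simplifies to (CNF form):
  v ∧ ¬f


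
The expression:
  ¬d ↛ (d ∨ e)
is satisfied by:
  {d: False, e: False}


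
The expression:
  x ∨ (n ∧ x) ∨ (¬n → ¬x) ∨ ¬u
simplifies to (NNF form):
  True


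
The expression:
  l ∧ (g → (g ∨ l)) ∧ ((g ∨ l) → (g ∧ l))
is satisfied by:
  {g: True, l: True}


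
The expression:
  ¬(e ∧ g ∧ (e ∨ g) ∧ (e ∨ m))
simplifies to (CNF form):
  ¬e ∨ ¬g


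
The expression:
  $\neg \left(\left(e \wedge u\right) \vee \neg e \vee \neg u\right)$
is never true.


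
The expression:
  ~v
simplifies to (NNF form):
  ~v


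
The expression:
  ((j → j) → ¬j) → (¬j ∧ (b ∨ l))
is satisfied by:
  {b: True, l: True, j: True}
  {b: True, l: True, j: False}
  {b: True, j: True, l: False}
  {b: True, j: False, l: False}
  {l: True, j: True, b: False}
  {l: True, j: False, b: False}
  {j: True, l: False, b: False}


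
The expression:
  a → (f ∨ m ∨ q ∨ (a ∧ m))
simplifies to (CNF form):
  f ∨ m ∨ q ∨ ¬a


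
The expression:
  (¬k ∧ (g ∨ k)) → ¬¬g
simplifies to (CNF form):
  True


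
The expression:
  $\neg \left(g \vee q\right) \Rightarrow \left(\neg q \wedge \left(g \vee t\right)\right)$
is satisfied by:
  {t: True, q: True, g: True}
  {t: True, q: True, g: False}
  {t: True, g: True, q: False}
  {t: True, g: False, q: False}
  {q: True, g: True, t: False}
  {q: True, g: False, t: False}
  {g: True, q: False, t: False}


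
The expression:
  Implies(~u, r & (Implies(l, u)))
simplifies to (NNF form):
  u | (r & ~l)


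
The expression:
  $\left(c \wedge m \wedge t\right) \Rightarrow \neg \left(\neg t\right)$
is always true.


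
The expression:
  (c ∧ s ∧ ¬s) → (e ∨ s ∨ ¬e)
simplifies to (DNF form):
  True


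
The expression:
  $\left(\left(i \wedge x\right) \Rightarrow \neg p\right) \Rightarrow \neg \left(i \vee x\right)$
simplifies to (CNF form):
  $\left(i \vee \neg x\right) \wedge \left(p \vee \neg x\right) \wedge \left(x \vee \neg i\right)$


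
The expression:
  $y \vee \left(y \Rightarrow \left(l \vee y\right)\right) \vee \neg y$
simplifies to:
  $\text{True}$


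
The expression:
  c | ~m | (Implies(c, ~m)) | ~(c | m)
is always true.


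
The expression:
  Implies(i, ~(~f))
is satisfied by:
  {f: True, i: False}
  {i: False, f: False}
  {i: True, f: True}


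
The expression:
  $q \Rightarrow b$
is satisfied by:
  {b: True, q: False}
  {q: False, b: False}
  {q: True, b: True}


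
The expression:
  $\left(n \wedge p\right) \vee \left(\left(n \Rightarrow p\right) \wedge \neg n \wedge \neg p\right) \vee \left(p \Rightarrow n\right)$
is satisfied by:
  {n: True, p: False}
  {p: False, n: False}
  {p: True, n: True}


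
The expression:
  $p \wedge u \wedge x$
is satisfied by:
  {p: True, u: True, x: True}


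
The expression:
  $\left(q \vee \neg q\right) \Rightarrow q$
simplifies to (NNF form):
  $q$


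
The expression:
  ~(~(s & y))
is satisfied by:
  {s: True, y: True}


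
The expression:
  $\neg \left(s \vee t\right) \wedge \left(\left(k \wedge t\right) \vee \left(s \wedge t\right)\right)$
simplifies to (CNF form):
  $\text{False}$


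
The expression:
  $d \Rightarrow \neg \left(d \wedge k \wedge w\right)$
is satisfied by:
  {w: False, k: False, d: False}
  {d: True, w: False, k: False}
  {k: True, w: False, d: False}
  {d: True, k: True, w: False}
  {w: True, d: False, k: False}
  {d: True, w: True, k: False}
  {k: True, w: True, d: False}


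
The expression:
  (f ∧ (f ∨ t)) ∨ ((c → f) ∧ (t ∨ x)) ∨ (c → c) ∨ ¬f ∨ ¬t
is always true.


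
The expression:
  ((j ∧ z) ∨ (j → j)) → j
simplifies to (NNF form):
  j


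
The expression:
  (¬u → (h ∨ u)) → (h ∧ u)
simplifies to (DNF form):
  (h ∧ u) ∨ (¬h ∧ ¬u)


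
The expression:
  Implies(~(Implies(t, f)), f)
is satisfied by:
  {f: True, t: False}
  {t: False, f: False}
  {t: True, f: True}


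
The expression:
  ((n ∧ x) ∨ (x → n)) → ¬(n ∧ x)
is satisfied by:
  {x: False, n: False}
  {n: True, x: False}
  {x: True, n: False}


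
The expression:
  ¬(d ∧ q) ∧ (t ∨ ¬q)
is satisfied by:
  {t: True, d: False, q: False}
  {d: False, q: False, t: False}
  {t: True, d: True, q: False}
  {d: True, t: False, q: False}
  {q: True, t: True, d: False}


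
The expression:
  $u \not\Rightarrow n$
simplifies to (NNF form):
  $u \wedge \neg n$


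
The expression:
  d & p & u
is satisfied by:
  {p: True, u: True, d: True}


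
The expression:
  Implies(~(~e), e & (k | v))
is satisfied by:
  {k: True, v: True, e: False}
  {k: True, e: False, v: False}
  {v: True, e: False, k: False}
  {v: False, e: False, k: False}
  {k: True, v: True, e: True}
  {k: True, e: True, v: False}
  {v: True, e: True, k: False}


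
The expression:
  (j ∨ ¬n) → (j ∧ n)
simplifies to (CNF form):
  n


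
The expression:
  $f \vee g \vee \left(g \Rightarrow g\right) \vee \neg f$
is always true.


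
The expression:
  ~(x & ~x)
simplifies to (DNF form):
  True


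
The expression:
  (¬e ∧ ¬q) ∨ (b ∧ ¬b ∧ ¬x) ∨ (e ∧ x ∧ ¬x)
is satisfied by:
  {q: False, e: False}


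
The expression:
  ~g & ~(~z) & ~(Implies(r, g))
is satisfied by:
  {r: True, z: True, g: False}


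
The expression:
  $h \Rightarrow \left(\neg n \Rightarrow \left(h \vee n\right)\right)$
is always true.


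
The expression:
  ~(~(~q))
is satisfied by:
  {q: False}


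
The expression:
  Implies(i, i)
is always true.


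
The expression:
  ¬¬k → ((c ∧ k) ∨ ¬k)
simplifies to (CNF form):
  c ∨ ¬k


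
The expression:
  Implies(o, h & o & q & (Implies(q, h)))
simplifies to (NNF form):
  ~o | (h & q)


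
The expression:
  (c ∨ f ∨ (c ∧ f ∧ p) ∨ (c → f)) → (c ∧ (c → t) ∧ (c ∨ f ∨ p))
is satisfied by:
  {t: True, c: True}


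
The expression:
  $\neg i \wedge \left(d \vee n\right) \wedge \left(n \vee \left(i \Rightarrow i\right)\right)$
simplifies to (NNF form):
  $\neg i \wedge \left(d \vee n\right)$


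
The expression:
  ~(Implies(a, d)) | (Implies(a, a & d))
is always true.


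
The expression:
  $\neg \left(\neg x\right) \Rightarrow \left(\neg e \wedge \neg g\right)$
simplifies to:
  $\left(\neg e \wedge \neg g\right) \vee \neg x$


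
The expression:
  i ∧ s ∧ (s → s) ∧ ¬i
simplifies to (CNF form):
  False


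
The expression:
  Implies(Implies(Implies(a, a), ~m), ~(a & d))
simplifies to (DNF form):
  m | ~a | ~d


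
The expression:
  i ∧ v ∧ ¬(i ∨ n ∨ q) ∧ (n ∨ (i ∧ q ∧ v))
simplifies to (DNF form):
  False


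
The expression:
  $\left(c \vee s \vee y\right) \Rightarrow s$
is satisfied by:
  {s: True, y: False, c: False}
  {s: True, c: True, y: False}
  {s: True, y: True, c: False}
  {s: True, c: True, y: True}
  {c: False, y: False, s: False}


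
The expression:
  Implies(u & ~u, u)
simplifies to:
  True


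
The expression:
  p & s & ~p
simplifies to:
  False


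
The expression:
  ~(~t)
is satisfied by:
  {t: True}


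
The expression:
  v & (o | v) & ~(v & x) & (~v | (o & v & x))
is never true.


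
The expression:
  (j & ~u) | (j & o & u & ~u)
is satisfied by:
  {j: True, u: False}


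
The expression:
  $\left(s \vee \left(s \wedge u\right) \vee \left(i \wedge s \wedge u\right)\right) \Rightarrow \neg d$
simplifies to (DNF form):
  $\neg d \vee \neg s$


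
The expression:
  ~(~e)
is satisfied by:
  {e: True}


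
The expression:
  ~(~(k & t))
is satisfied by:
  {t: True, k: True}


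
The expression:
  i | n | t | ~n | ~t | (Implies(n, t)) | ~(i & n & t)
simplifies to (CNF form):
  True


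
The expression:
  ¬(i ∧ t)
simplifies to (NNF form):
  ¬i ∨ ¬t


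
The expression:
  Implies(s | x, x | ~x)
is always true.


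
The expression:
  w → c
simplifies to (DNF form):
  c ∨ ¬w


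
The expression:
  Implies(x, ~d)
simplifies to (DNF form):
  ~d | ~x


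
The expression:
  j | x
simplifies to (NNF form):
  j | x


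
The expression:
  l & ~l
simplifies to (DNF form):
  False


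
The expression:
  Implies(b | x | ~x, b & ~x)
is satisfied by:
  {b: True, x: False}


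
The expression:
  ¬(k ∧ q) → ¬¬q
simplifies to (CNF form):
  q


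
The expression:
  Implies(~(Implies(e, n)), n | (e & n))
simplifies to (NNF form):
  n | ~e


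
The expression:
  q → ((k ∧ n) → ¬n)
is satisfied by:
  {k: False, q: False, n: False}
  {n: True, k: False, q: False}
  {q: True, k: False, n: False}
  {n: True, q: True, k: False}
  {k: True, n: False, q: False}
  {n: True, k: True, q: False}
  {q: True, k: True, n: False}


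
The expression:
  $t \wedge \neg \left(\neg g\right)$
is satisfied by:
  {t: True, g: True}


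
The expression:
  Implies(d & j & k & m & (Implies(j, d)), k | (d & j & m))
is always true.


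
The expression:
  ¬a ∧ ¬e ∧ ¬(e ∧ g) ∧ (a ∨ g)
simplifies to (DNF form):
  g ∧ ¬a ∧ ¬e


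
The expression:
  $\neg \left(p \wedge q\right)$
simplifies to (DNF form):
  $\neg p \vee \neg q$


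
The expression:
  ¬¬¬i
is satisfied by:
  {i: False}


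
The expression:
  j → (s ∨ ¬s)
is always true.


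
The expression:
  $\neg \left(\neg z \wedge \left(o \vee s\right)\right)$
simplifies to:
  $z \vee \left(\neg o \wedge \neg s\right)$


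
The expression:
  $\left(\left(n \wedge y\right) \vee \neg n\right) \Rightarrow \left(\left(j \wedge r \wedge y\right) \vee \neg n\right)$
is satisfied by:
  {j: True, r: True, y: False, n: False}
  {j: True, r: False, y: False, n: False}
  {r: True, n: False, j: False, y: False}
  {n: False, r: False, j: False, y: False}
  {n: True, j: True, r: True, y: False}
  {n: True, j: True, r: False, y: False}
  {n: True, r: True, j: False, y: False}
  {n: True, r: False, j: False, y: False}
  {y: True, j: True, r: True, n: False}
  {y: True, j: True, r: False, n: False}
  {y: True, r: True, j: False, n: False}
  {y: True, r: False, j: False, n: False}
  {n: True, y: True, j: True, r: True}


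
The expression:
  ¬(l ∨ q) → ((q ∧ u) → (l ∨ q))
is always true.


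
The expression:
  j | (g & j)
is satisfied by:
  {j: True}


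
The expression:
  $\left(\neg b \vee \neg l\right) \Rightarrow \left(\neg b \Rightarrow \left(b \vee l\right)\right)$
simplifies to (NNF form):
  $b \vee l$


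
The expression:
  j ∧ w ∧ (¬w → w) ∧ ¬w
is never true.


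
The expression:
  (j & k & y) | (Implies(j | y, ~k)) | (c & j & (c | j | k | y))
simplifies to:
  ~k | (j & y) | (c & ~y) | (~j & ~y)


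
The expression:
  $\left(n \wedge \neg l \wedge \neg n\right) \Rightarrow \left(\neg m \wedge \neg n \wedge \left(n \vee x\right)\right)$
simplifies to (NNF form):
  $\text{True}$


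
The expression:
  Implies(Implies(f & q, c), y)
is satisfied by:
  {y: True, f: True, q: True, c: False}
  {y: True, f: True, c: False, q: False}
  {y: True, q: True, c: False, f: False}
  {y: True, c: False, q: False, f: False}
  {y: True, f: True, c: True, q: True}
  {y: True, f: True, c: True, q: False}
  {y: True, c: True, q: True, f: False}
  {y: True, c: True, q: False, f: False}
  {f: True, q: True, c: False, y: False}


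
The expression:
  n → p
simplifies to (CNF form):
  p ∨ ¬n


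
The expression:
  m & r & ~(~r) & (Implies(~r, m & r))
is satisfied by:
  {r: True, m: True}


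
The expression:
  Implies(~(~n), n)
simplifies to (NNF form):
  True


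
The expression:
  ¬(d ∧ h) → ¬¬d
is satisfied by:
  {d: True}


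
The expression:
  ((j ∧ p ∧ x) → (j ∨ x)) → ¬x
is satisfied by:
  {x: False}


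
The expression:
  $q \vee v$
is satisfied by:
  {q: True, v: True}
  {q: True, v: False}
  {v: True, q: False}


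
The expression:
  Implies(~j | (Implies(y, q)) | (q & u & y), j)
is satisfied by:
  {j: True}


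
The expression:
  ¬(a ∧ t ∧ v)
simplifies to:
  ¬a ∨ ¬t ∨ ¬v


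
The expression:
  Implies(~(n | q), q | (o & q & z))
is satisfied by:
  {n: True, q: True}
  {n: True, q: False}
  {q: True, n: False}


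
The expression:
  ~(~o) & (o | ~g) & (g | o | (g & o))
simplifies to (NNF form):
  o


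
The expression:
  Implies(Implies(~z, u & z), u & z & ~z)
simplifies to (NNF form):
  ~z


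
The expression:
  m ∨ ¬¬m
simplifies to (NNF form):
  m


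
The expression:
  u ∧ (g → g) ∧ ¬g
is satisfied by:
  {u: True, g: False}


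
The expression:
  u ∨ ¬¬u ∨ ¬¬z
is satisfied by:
  {z: True, u: True}
  {z: True, u: False}
  {u: True, z: False}


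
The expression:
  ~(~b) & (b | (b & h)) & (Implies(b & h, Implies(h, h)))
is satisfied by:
  {b: True}


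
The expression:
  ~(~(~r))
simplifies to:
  ~r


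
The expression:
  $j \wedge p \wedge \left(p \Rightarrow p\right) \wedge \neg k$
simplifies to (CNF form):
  $j \wedge p \wedge \neg k$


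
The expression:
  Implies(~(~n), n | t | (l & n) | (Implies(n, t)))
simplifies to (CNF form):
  True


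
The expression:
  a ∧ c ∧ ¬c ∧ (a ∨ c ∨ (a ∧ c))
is never true.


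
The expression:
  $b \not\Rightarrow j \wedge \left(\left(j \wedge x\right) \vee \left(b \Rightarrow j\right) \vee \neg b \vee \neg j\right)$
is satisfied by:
  {b: True, j: False}


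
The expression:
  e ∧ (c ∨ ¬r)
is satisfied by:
  {c: True, e: True, r: False}
  {e: True, r: False, c: False}
  {r: True, c: True, e: True}


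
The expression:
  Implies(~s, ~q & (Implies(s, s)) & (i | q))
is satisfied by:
  {i: True, s: True, q: False}
  {s: True, q: False, i: False}
  {i: True, s: True, q: True}
  {s: True, q: True, i: False}
  {i: True, q: False, s: False}


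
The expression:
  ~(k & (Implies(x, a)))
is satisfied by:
  {x: True, a: False, k: False}
  {a: False, k: False, x: False}
  {x: True, a: True, k: False}
  {a: True, x: False, k: False}
  {k: True, x: True, a: False}


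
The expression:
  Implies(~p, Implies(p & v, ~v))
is always true.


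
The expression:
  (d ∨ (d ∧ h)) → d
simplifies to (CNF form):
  True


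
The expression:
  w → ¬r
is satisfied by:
  {w: False, r: False}
  {r: True, w: False}
  {w: True, r: False}


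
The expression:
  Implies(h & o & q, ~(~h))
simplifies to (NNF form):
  True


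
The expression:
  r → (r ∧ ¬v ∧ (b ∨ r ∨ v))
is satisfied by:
  {v: False, r: False}
  {r: True, v: False}
  {v: True, r: False}


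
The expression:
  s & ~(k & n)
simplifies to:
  s & (~k | ~n)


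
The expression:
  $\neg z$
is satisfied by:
  {z: False}


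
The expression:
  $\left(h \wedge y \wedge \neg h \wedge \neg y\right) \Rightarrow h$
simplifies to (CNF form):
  $\text{True}$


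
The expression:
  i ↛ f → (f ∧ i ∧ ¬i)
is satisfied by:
  {f: True, i: False}
  {i: False, f: False}
  {i: True, f: True}


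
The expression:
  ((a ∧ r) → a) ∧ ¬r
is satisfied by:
  {r: False}


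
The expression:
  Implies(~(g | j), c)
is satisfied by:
  {g: True, c: True, j: True}
  {g: True, c: True, j: False}
  {g: True, j: True, c: False}
  {g: True, j: False, c: False}
  {c: True, j: True, g: False}
  {c: True, j: False, g: False}
  {j: True, c: False, g: False}


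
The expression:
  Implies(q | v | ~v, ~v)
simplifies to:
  ~v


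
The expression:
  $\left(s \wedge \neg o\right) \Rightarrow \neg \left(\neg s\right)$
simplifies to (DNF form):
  $\text{True}$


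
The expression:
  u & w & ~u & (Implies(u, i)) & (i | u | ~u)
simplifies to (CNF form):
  False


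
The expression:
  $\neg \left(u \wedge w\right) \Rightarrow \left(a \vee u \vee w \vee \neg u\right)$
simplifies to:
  $\text{True}$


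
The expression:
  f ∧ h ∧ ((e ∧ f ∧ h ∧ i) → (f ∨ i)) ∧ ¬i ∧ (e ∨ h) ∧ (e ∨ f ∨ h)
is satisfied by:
  {h: True, f: True, i: False}


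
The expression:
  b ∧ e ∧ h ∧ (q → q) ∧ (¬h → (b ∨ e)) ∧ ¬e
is never true.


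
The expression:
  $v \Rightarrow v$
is always true.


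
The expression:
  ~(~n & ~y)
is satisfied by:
  {n: True, y: True}
  {n: True, y: False}
  {y: True, n: False}


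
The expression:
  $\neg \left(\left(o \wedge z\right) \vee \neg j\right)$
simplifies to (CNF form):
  $j \wedge \left(\neg o \vee \neg z\right)$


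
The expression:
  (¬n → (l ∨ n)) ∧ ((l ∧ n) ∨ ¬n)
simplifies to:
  l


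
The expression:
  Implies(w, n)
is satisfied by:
  {n: True, w: False}
  {w: False, n: False}
  {w: True, n: True}


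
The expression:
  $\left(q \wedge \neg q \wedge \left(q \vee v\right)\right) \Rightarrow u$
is always true.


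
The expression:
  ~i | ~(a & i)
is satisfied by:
  {a: False, i: False}
  {i: True, a: False}
  {a: True, i: False}


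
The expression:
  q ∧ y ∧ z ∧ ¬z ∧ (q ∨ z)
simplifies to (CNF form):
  False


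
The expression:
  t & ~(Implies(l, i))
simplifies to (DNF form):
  l & t & ~i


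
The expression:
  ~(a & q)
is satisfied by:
  {q: False, a: False}
  {a: True, q: False}
  {q: True, a: False}


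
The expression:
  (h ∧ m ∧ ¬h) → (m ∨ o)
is always true.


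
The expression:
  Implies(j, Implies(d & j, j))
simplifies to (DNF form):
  True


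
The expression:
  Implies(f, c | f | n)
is always true.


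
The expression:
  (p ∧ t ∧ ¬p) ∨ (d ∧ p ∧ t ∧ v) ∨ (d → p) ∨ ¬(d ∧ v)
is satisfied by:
  {p: True, v: False, d: False}
  {v: False, d: False, p: False}
  {d: True, p: True, v: False}
  {d: True, v: False, p: False}
  {p: True, v: True, d: False}
  {v: True, p: False, d: False}
  {d: True, v: True, p: True}


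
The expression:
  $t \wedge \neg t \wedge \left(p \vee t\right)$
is never true.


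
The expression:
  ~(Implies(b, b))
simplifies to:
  False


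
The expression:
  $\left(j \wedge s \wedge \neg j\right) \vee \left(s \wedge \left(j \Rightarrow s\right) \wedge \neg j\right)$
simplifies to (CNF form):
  $s \wedge \neg j$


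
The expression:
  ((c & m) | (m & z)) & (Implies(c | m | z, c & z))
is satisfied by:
  {z: True, m: True, c: True}


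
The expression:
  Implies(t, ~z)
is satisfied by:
  {t: False, z: False}
  {z: True, t: False}
  {t: True, z: False}


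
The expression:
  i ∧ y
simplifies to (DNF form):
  i ∧ y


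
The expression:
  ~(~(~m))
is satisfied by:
  {m: False}


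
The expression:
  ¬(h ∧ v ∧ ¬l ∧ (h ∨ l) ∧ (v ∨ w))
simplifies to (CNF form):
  l ∨ ¬h ∨ ¬v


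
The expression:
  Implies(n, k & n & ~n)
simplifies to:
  ~n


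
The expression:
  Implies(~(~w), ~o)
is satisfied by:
  {w: False, o: False}
  {o: True, w: False}
  {w: True, o: False}


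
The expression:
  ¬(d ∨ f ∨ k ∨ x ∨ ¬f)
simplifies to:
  False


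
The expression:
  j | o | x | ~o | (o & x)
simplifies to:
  True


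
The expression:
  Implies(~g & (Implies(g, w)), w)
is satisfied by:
  {g: True, w: True}
  {g: True, w: False}
  {w: True, g: False}


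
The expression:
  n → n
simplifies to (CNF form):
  True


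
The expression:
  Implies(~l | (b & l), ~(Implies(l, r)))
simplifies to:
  l & (~b | ~r)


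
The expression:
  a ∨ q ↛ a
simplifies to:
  a ∨ q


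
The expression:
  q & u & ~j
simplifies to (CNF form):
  q & u & ~j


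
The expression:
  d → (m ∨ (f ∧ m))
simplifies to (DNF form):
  m ∨ ¬d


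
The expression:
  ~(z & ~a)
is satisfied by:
  {a: True, z: False}
  {z: False, a: False}
  {z: True, a: True}


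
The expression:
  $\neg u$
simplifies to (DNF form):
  $\neg u$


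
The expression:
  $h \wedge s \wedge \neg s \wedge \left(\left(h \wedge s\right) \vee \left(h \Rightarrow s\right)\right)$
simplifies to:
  $\text{False}$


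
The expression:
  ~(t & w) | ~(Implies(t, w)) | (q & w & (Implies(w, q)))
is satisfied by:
  {q: True, w: False, t: False}
  {w: False, t: False, q: False}
  {q: True, t: True, w: False}
  {t: True, w: False, q: False}
  {q: True, w: True, t: False}
  {w: True, q: False, t: False}
  {q: True, t: True, w: True}


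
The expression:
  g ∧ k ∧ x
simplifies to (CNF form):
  g ∧ k ∧ x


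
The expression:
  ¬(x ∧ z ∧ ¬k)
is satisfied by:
  {k: True, z: False, x: False}
  {z: False, x: False, k: False}
  {x: True, k: True, z: False}
  {x: True, z: False, k: False}
  {k: True, z: True, x: False}
  {z: True, k: False, x: False}
  {x: True, z: True, k: True}


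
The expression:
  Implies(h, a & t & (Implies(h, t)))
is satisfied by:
  {a: True, t: True, h: False}
  {a: True, t: False, h: False}
  {t: True, a: False, h: False}
  {a: False, t: False, h: False}
  {a: True, h: True, t: True}


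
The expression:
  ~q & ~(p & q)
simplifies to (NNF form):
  ~q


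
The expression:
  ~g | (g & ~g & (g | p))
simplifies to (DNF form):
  ~g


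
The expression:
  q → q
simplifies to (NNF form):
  True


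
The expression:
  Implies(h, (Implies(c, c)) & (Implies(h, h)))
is always true.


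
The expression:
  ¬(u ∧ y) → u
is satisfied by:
  {u: True}


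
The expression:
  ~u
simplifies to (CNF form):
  ~u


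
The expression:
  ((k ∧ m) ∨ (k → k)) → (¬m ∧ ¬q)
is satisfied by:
  {q: False, m: False}


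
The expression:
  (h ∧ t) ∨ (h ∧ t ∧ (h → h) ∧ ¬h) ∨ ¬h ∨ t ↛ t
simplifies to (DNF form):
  t ∨ ¬h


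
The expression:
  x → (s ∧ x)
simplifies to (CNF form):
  s ∨ ¬x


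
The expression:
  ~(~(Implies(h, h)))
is always true.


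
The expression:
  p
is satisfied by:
  {p: True}


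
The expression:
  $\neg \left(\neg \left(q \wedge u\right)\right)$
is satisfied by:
  {u: True, q: True}


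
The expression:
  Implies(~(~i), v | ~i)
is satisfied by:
  {v: True, i: False}
  {i: False, v: False}
  {i: True, v: True}


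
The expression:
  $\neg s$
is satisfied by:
  {s: False}


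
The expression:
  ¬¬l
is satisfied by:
  {l: True}


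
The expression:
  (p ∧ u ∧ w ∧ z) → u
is always true.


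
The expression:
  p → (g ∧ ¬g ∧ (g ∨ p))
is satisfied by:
  {p: False}


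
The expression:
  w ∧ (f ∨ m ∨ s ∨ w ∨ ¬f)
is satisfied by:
  {w: True}


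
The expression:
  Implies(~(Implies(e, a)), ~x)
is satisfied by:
  {a: True, e: False, x: False}
  {e: False, x: False, a: False}
  {a: True, x: True, e: False}
  {x: True, e: False, a: False}
  {a: True, e: True, x: False}
  {e: True, a: False, x: False}
  {a: True, x: True, e: True}


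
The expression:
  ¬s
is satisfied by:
  {s: False}


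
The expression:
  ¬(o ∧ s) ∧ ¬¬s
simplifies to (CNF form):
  s ∧ ¬o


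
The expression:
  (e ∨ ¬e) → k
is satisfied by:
  {k: True}


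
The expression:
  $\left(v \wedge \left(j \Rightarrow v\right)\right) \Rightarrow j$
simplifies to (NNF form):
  $j \vee \neg v$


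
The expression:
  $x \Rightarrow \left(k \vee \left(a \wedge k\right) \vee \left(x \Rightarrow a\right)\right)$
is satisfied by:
  {a: True, k: True, x: False}
  {a: True, k: False, x: False}
  {k: True, a: False, x: False}
  {a: False, k: False, x: False}
  {a: True, x: True, k: True}
  {a: True, x: True, k: False}
  {x: True, k: True, a: False}


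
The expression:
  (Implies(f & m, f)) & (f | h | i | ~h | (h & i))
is always true.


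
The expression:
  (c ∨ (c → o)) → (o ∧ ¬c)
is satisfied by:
  {o: True, c: False}


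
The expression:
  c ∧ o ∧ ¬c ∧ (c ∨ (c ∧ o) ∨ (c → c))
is never true.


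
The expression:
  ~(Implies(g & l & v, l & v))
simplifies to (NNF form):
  False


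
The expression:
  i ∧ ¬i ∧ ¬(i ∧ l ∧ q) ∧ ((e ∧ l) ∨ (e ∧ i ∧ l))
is never true.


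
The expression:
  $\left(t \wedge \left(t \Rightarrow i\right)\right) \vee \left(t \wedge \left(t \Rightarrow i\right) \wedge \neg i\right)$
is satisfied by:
  {t: True, i: True}


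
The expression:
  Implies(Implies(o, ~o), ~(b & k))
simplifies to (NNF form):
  o | ~b | ~k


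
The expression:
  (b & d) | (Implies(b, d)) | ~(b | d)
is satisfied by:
  {d: True, b: False}
  {b: False, d: False}
  {b: True, d: True}


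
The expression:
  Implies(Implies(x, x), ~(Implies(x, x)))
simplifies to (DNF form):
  False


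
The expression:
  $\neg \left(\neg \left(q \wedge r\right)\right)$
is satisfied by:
  {r: True, q: True}


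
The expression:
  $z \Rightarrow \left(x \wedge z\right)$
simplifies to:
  $x \vee \neg z$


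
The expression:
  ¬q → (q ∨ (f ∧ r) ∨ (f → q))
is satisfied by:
  {r: True, q: True, f: False}
  {r: True, q: False, f: False}
  {q: True, r: False, f: False}
  {r: False, q: False, f: False}
  {f: True, r: True, q: True}
  {f: True, r: True, q: False}
  {f: True, q: True, r: False}


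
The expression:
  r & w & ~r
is never true.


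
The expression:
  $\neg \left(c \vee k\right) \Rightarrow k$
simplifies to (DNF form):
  $c \vee k$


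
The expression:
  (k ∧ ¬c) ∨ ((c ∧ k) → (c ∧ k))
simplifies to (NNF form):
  True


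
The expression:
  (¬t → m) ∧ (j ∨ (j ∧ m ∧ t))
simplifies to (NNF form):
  j ∧ (m ∨ t)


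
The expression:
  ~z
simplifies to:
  ~z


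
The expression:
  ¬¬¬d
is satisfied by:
  {d: False}


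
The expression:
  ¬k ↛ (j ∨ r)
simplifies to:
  ¬j ∧ ¬k ∧ ¬r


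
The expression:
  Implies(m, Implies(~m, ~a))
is always true.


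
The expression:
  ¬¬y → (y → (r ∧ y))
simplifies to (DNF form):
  r ∨ ¬y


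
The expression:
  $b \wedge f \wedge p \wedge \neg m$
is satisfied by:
  {p: True, b: True, f: True, m: False}


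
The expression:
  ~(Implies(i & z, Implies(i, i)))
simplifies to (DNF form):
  False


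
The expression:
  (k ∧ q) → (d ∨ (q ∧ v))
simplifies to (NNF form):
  d ∨ v ∨ ¬k ∨ ¬q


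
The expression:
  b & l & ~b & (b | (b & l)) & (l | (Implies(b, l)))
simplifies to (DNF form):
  False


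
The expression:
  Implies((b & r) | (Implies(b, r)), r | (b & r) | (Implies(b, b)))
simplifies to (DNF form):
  True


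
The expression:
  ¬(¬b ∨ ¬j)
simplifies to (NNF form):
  b ∧ j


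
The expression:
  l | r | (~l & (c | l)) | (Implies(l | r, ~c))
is always true.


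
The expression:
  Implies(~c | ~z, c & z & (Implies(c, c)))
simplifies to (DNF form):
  c & z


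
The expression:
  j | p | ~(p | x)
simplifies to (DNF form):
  j | p | ~x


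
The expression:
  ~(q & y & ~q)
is always true.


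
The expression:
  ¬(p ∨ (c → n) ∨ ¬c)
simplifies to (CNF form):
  c ∧ ¬n ∧ ¬p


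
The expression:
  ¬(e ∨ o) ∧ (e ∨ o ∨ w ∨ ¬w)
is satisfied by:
  {e: False, o: False}


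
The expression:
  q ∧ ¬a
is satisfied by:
  {q: True, a: False}


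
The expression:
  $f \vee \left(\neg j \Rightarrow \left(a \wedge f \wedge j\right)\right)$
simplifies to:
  $f \vee j$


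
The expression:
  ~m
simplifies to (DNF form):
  ~m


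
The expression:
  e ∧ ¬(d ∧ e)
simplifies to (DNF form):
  e ∧ ¬d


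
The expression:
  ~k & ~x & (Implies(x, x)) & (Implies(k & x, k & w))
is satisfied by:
  {x: False, k: False}


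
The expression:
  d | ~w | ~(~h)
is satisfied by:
  {d: True, h: True, w: False}
  {d: True, w: False, h: False}
  {h: True, w: False, d: False}
  {h: False, w: False, d: False}
  {d: True, h: True, w: True}
  {d: True, w: True, h: False}
  {h: True, w: True, d: False}


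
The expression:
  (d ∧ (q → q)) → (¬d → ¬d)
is always true.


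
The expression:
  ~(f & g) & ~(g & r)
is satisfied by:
  {r: False, g: False, f: False}
  {f: True, r: False, g: False}
  {r: True, f: False, g: False}
  {f: True, r: True, g: False}
  {g: True, f: False, r: False}


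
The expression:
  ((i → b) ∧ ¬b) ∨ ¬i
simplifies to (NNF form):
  ¬i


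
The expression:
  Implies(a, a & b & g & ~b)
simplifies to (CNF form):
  ~a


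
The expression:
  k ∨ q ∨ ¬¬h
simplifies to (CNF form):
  h ∨ k ∨ q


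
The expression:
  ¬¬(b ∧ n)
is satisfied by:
  {b: True, n: True}


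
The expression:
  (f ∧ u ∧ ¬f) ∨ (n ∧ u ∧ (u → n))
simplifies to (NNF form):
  n ∧ u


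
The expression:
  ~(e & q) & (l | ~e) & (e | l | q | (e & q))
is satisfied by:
  {l: True, e: False, q: False}
  {q: True, l: True, e: False}
  {q: True, e: False, l: False}
  {l: True, e: True, q: False}


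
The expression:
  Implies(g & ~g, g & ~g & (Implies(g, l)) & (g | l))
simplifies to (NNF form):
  True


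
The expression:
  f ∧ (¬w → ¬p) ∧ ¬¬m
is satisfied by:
  {m: True, w: True, f: True, p: False}
  {m: True, f: True, p: False, w: False}
  {m: True, w: True, p: True, f: True}


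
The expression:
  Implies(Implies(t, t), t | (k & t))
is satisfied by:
  {t: True}


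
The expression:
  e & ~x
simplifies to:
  e & ~x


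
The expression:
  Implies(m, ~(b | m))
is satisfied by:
  {m: False}


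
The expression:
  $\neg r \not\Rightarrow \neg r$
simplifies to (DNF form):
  $\text{False}$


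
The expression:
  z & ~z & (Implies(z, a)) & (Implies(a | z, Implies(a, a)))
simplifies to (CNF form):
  False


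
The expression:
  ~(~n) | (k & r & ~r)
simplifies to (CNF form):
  n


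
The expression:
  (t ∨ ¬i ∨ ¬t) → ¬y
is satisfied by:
  {y: False}


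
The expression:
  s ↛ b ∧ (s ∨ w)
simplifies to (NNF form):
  s ∧ ¬b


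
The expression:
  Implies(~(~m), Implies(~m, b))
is always true.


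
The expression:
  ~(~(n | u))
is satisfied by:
  {n: True, u: True}
  {n: True, u: False}
  {u: True, n: False}


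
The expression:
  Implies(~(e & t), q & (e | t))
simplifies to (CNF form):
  (e | q) & (e | t) & (q | t) & (e | q | t)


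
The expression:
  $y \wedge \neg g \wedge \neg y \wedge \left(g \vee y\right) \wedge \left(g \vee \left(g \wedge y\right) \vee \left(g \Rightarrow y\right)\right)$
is never true.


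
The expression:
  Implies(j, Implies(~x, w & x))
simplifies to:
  x | ~j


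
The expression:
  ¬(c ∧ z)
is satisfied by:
  {c: False, z: False}
  {z: True, c: False}
  {c: True, z: False}


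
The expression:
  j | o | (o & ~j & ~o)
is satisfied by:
  {o: True, j: True}
  {o: True, j: False}
  {j: True, o: False}


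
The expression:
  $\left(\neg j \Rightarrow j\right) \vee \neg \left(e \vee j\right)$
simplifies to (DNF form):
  $j \vee \neg e$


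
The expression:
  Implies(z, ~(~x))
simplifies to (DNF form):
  x | ~z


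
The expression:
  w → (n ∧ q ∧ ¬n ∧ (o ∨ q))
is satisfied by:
  {w: False}


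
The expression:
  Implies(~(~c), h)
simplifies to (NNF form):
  h | ~c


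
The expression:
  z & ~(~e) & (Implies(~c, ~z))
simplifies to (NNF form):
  c & e & z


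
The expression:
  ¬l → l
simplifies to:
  l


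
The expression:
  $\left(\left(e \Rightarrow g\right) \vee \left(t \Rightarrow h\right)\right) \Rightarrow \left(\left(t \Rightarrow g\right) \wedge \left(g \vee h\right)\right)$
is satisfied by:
  {e: True, h: True, g: True, t: False}
  {h: True, g: True, t: False, e: False}
  {e: True, g: True, t: False, h: False}
  {g: True, e: False, t: False, h: False}
  {e: True, h: True, g: True, t: True}
  {h: True, g: True, t: True, e: False}
  {e: True, g: True, t: True, h: False}
  {g: True, t: True, h: False, e: False}
  {e: True, h: True, t: False, g: False}
  {h: True, e: False, t: False, g: False}
  {e: True, t: True, h: False, g: False}


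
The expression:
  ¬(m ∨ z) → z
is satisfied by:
  {z: True, m: True}
  {z: True, m: False}
  {m: True, z: False}


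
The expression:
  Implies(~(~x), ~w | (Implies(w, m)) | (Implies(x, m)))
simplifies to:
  m | ~w | ~x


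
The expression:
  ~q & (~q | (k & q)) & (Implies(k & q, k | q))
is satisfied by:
  {q: False}


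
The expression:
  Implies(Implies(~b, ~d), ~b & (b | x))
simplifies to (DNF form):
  (d & ~b) | (x & ~b)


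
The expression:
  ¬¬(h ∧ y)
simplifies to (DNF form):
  h ∧ y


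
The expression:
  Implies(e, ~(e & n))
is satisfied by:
  {e: False, n: False}
  {n: True, e: False}
  {e: True, n: False}


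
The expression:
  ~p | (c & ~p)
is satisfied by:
  {p: False}


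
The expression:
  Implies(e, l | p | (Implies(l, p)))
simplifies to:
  True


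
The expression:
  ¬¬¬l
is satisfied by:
  {l: False}


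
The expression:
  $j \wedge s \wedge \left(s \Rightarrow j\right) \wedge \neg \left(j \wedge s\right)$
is never true.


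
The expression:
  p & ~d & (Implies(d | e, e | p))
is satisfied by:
  {p: True, d: False}


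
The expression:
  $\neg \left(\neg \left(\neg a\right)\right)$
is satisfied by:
  {a: False}


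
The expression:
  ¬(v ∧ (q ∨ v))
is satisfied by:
  {v: False}


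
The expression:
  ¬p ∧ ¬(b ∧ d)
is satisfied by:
  {p: False, d: False, b: False}
  {b: True, p: False, d: False}
  {d: True, p: False, b: False}


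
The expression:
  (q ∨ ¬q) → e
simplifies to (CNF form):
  e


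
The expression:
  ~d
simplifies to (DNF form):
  ~d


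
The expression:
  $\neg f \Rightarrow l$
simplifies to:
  $f \vee l$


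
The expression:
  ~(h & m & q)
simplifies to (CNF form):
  ~h | ~m | ~q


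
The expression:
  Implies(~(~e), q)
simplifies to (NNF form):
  q | ~e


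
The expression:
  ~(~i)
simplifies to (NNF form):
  i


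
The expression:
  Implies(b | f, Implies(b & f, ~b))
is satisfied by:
  {b: False, f: False}
  {f: True, b: False}
  {b: True, f: False}


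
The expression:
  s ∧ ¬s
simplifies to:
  False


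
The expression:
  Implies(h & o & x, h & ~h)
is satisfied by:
  {h: False, o: False, x: False}
  {x: True, h: False, o: False}
  {o: True, h: False, x: False}
  {x: True, o: True, h: False}
  {h: True, x: False, o: False}
  {x: True, h: True, o: False}
  {o: True, h: True, x: False}


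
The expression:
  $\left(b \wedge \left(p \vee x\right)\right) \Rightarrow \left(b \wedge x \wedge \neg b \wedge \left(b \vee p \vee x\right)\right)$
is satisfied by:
  {x: False, b: False, p: False}
  {p: True, x: False, b: False}
  {x: True, p: False, b: False}
  {p: True, x: True, b: False}
  {b: True, p: False, x: False}


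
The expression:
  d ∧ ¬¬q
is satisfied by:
  {d: True, q: True}


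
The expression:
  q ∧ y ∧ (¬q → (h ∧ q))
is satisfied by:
  {y: True, q: True}


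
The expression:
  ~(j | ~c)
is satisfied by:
  {c: True, j: False}


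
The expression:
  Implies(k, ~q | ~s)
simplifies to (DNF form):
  ~k | ~q | ~s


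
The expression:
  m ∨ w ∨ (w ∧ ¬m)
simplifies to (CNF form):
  m ∨ w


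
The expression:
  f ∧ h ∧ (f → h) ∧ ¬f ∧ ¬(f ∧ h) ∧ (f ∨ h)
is never true.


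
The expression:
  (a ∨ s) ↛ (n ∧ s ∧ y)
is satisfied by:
  {a: True, s: True, n: False, y: False}
  {s: True, a: False, n: False, y: False}
  {a: True, y: True, s: True, n: False}
  {y: True, s: True, a: False, n: False}
  {a: True, s: True, n: True, y: False}
  {s: True, n: True, y: False, a: False}
  {a: True, y: False, n: False, s: False}
  {y: True, a: True, n: False, s: False}
  {a: True, n: True, y: False, s: False}
  {y: True, a: True, n: True, s: False}


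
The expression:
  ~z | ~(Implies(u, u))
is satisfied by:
  {z: False}


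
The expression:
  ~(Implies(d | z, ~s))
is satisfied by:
  {d: True, z: True, s: True}
  {d: True, s: True, z: False}
  {z: True, s: True, d: False}
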